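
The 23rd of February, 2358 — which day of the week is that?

Doomsday rule: the anchor day for the 2300s is Wednesday. For year 58: 58÷12 = 4 r 10, and 10÷4 = 2, so 4+10+2 = 16.
Wednesday + 16 ≡ Friday — that's 2358's doomsday.
In February the doomsday date is Feb 28 (2358 is not a leap year).
Feb 23 is 5 days before Feb 28; 5 mod 7 = 5, so Friday − 5 = Sunday.

Sunday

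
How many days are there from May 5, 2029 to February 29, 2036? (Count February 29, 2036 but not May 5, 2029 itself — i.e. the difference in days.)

2491

May 5, 2029 → May 5, 2030: 365 days.
May 5, 2030 → May 5, 2031: 365 days.
May 5, 2031 → May 5, 2032: 366 days (Feb 29, 2032 is in that span).
May 5, 2032 → May 5, 2033: 365 days.
May 5, 2033 → May 5, 2034: 365 days.
May 5, 2034 → May 5, 2035: 365 days.
May 5, 2035 → Jun 5, 2035: 31 days (May has 31).
Jun 5, 2035 → Jul 5, 2035: 30 days (June has 30).
Jul 5, 2035 → Aug 5, 2035: 31 days (July has 31).
Aug 5, 2035 → Sep 5, 2035: 31 days (August has 31).
Sep 5, 2035 → Oct 5, 2035: 30 days (September has 30).
Oct 5, 2035 → Nov 5, 2035: 31 days (October has 31).
Nov 5, 2035 → Dec 5, 2035: 30 days (November has 30).
Dec 5, 2035 → Jan 5, 2036: 31 days (December has 31).
Jan 5, 2036 → Feb 5, 2036: 31 days (January has 31).
Feb 5, 2036 → Feb 29, 2036: 24 days.
Total: 2491 days.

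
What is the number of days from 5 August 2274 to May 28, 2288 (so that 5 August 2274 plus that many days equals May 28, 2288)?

Aug 5, 2274 → Aug 5, 2275: 365 days.
Aug 5, 2275 → Aug 5, 2276: 366 days (Feb 29, 2276 is in that span).
Aug 5, 2276 → Aug 5, 2277: 365 days.
Aug 5, 2277 → Aug 5, 2278: 365 days.
Aug 5, 2278 → Aug 5, 2279: 365 days.
Aug 5, 2279 → Aug 5, 2280: 366 days (Feb 29, 2280 is in that span).
Aug 5, 2280 → Aug 5, 2281: 365 days.
Aug 5, 2281 → Aug 5, 2282: 365 days.
Aug 5, 2282 → Aug 5, 2283: 365 days.
Aug 5, 2283 → Aug 5, 2284: 366 days (Feb 29, 2284 is in that span).
Aug 5, 2284 → Aug 5, 2285: 365 days.
Aug 5, 2285 → Aug 5, 2286: 365 days.
Aug 5, 2286 → Aug 5, 2287: 365 days.
Aug 5, 2287 → Sep 5, 2287: 31 days (August has 31).
Sep 5, 2287 → Oct 5, 2287: 30 days (September has 30).
Oct 5, 2287 → Nov 5, 2287: 31 days (October has 31).
Nov 5, 2287 → Dec 5, 2287: 30 days (November has 30).
Dec 5, 2287 → Jan 5, 2288: 31 days (December has 31).
Jan 5, 2288 → Feb 5, 2288: 31 days (January has 31).
Feb 5, 2288 → Mar 5, 2288: 29 days (February has 29).
Mar 5, 2288 → Apr 5, 2288: 31 days (March has 31).
Apr 5, 2288 → May 5, 2288: 30 days (April has 30).
May 5, 2288 → May 28, 2288: 23 days.
Total: 5045 days.

5045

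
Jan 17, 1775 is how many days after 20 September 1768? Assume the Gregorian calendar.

Sep 20, 1768 → Sep 20, 1769: 365 days.
Sep 20, 1769 → Sep 20, 1770: 365 days.
Sep 20, 1770 → Sep 20, 1771: 365 days.
Sep 20, 1771 → Sep 20, 1772: 366 days (Feb 29, 1772 is in that span).
Sep 20, 1772 → Sep 20, 1773: 365 days.
Sep 20, 1773 → Sep 20, 1774: 365 days.
Sep 20, 1774 → Oct 20, 1774: 30 days (September has 30).
Oct 20, 1774 → Nov 20, 1774: 31 days (October has 31).
Nov 20, 1774 → Dec 20, 1774: 30 days (November has 30).
Dec 20, 1774 → Jan 17, 1775: 28 days.
Total: 2310 days.

2310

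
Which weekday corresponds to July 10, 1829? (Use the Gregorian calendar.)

Doomsday rule: the anchor day for the 1800s is Friday. For year 29: 29÷12 = 2 r 5, and 5÷4 = 1, so 2+5+1 = 8.
Friday + 8 ≡ Saturday — that's 1829's doomsday.
In July the doomsday date is Jul 11.
Jul 10 is 1 day before Jul 11; 1 mod 7 = 1, so Saturday − 1 = Friday.

Friday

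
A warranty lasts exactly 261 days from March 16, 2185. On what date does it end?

December 2, 2185

Mar has 31 days: +16 → Apr 1, 2185 (245 left).
Apr has 30 days: +30 → May 1, 2185 (215 left).
May has 31 days: +31 → Jun 1, 2185 (184 left).
Jun has 30 days: +30 → Jul 1, 2185 (154 left).
Jul has 31 days: +31 → Aug 1, 2185 (123 left).
Aug has 31 days: +31 → Sep 1, 2185 (92 left).
Sep has 30 days: +30 → Oct 1, 2185 (62 left).
Oct has 31 days: +31 → Nov 1, 2185 (31 left).
Nov has 30 days: +30 → Dec 1, 2185 (1 left).
+1 → Dec 2, 2185.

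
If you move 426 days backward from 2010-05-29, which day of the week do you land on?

First find the weekday of May 29, 2010. Doomsday rule: the anchor day for the 2000s is Tuesday. For year 10: 10÷12 = 0 r 10, and 10÷4 = 2, so 0+10+2 = 12.
Tuesday + 12 ≡ Sunday — that's 2010's doomsday.
In May the doomsday date is May 9.
May 29 is 20 days after May 9; 20 mod 7 = 6, so Sunday + 6 = Saturday.
426 mod 7 = 6, so 426 days before a Saturday is Saturday − 6 = Sunday.

Sunday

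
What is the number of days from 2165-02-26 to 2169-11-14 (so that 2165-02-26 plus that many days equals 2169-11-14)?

1722

Feb 26, 2165 → Feb 26, 2166: 365 days.
Feb 26, 2166 → Feb 26, 2167: 365 days.
Feb 26, 2167 → Feb 26, 2168: 365 days.
Feb 26, 2168 → Feb 26, 2169: 366 days (Feb 29, 2168 is in that span).
Feb 26, 2169 → Mar 26, 2169: 28 days (February has 28).
Mar 26, 2169 → Apr 26, 2169: 31 days (March has 31).
Apr 26, 2169 → May 26, 2169: 30 days (April has 30).
May 26, 2169 → Jun 26, 2169: 31 days (May has 31).
Jun 26, 2169 → Jul 26, 2169: 30 days (June has 30).
Jul 26, 2169 → Aug 26, 2169: 31 days (July has 31).
Aug 26, 2169 → Sep 26, 2169: 31 days (August has 31).
Sep 26, 2169 → Oct 26, 2169: 30 days (September has 30).
Oct 26, 2169 → Nov 14, 2169: 19 days.
Total: 1722 days.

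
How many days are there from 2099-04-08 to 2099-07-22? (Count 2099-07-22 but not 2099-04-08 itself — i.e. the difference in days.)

Apr 8, 2099 → May 8, 2099: 30 days (April has 30).
May 8, 2099 → Jun 8, 2099: 31 days (May has 31).
Jun 8, 2099 → Jul 8, 2099: 30 days (June has 30).
Jul 8, 2099 → Jul 22, 2099: 14 days.
Total: 105 days.

105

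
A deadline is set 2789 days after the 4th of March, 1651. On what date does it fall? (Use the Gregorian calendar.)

October 22, 1658

+366 (one year; includes Feb 29, 1652) → Mar 4, 1652 (2423 left).
+365 (one year) → Mar 4, 1653 (2058 left).
+365 (one year) → Mar 4, 1654 (1693 left).
+365 (one year) → Mar 4, 1655 (1328 left).
+366 (one year; includes Feb 29, 1656) → Mar 4, 1656 (962 left).
+365 (one year) → Mar 4, 1657 (597 left).
+365 (one year) → Mar 4, 1658 (232 left).
Mar has 31 days: +28 → Apr 1, 1658 (204 left).
Apr has 30 days: +30 → May 1, 1658 (174 left).
May has 31 days: +31 → Jun 1, 1658 (143 left).
Jun has 30 days: +30 → Jul 1, 1658 (113 left).
Jul has 31 days: +31 → Aug 1, 1658 (82 left).
Aug has 31 days: +31 → Sep 1, 1658 (51 left).
Sep has 30 days: +30 → Oct 1, 1658 (21 left).
+21 → Oct 22, 1658.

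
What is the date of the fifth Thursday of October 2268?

October 29, 2268

October 1, 2268 is a Thursday.
The first Thursday is therefore October 1 (same day).
The fifth Thursday is 1 + 4×7 = October 29.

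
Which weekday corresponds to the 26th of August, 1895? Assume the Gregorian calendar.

Monday

Doomsday rule: the anchor day for the 1800s is Friday. For year 95: 95÷12 = 7 r 11, and 11÷4 = 2, so 7+11+2 = 20.
Friday + 20 ≡ Thursday — that's 1895's doomsday.
In August the doomsday date is Aug 8.
Aug 26 is 18 days after Aug 8; 18 mod 7 = 4, so Thursday + 4 = Monday.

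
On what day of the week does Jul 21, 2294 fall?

Saturday

Doomsday rule: the anchor day for the 2200s is Friday. For year 94: 94÷12 = 7 r 10, and 10÷4 = 2, so 7+10+2 = 19.
Friday + 19 ≡ Wednesday — that's 2294's doomsday.
In July the doomsday date is Jul 11.
Jul 21 is 10 days after Jul 11; 10 mod 7 = 3, so Wednesday + 3 = Saturday.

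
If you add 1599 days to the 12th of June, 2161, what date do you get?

October 28, 2165

+365 (one year) → Jun 12, 2162 (1234 left).
+365 (one year) → Jun 12, 2163 (869 left).
+366 (one year; includes Feb 29, 2164) → Jun 12, 2164 (503 left).
+365 (one year) → Jun 12, 2165 (138 left).
Jun has 30 days: +19 → Jul 1, 2165 (119 left).
Jul has 31 days: +31 → Aug 1, 2165 (88 left).
Aug has 31 days: +31 → Sep 1, 2165 (57 left).
Sep has 30 days: +30 → Oct 1, 2165 (27 left).
+27 → Oct 28, 2165.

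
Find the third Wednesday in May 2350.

May 17, 2350

May 1, 2350 is a Monday.
The first Wednesday is therefore May 3 (2 days later).
The third Wednesday is 3 + 2×7 = May 17.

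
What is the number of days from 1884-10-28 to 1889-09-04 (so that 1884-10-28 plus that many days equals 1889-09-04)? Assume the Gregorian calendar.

Oct 28, 1884 → Oct 28, 1885: 365 days.
Oct 28, 1885 → Oct 28, 1886: 365 days.
Oct 28, 1886 → Oct 28, 1887: 365 days.
Oct 28, 1887 → Oct 28, 1888: 366 days (Feb 29, 1888 is in that span).
Oct 28, 1888 → Nov 28, 1888: 31 days (October has 31).
Nov 28, 1888 → Dec 28, 1888: 30 days (November has 30).
Dec 28, 1888 → Jan 28, 1889: 31 days (December has 31).
Jan 28, 1889 → Feb 28, 1889: 31 days (January has 31).
Feb 28, 1889 → Mar 28, 1889: 28 days (February has 28).
Mar 28, 1889 → Apr 28, 1889: 31 days (March has 31).
Apr 28, 1889 → May 28, 1889: 30 days (April has 30).
May 28, 1889 → Jun 28, 1889: 31 days (May has 31).
Jun 28, 1889 → Jul 28, 1889: 30 days (June has 30).
Jul 28, 1889 → Aug 28, 1889: 31 days (July has 31).
Aug 28, 1889 → Sep 4, 1889: 7 days.
Total: 1772 days.

1772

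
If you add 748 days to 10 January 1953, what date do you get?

January 28, 1955

+365 (one year) → Jan 10, 1954 (383 left).
Jan has 31 days: +22 → Feb 1, 1954 (361 left).
Feb has 28 days: +28 → Mar 1, 1954 (333 left).
Mar has 31 days: +31 → Apr 1, 1954 (302 left).
Apr has 30 days: +30 → May 1, 1954 (272 left).
May has 31 days: +31 → Jun 1, 1954 (241 left).
Jun has 30 days: +30 → Jul 1, 1954 (211 left).
Jul has 31 days: +31 → Aug 1, 1954 (180 left).
Aug has 31 days: +31 → Sep 1, 1954 (149 left).
Sep has 30 days: +30 → Oct 1, 1954 (119 left).
Oct has 31 days: +31 → Nov 1, 1954 (88 left).
Nov has 30 days: +30 → Dec 1, 1954 (58 left).
Dec has 31 days: +31 → Jan 1, 1955 (27 left).
+27 → Jan 28, 1955.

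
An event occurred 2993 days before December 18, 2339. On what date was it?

−365 (one year) → Dec 18, 2338 (2628 left).
−365 (one year) → Dec 18, 2337 (2263 left).
−365 (one year) → Dec 18, 2336 (1898 left).
−366 (one year; includes Feb 29, 2336) → Dec 18, 2335 (1532 left).
−365 (one year) → Dec 18, 2334 (1167 left).
−365 (one year) → Dec 18, 2333 (802 left).
−365 (one year) → Dec 18, 2332 (437 left).
−366 (one year; includes Feb 29, 2332) → Dec 18, 2331 (71 left).
−18 → Nov 30, 2331 (end of Nov, 30 days; 53 left).
−30 → Oct 31, 2331 (end of Oct, 31 days; 23 left).
−23 → Oct 8, 2331.

October 8, 2331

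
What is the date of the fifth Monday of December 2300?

December 31, 2300

December 1, 2300 is a Saturday.
The first Monday is therefore December 3 (2 days later).
The fifth Monday is 3 + 4×7 = December 31.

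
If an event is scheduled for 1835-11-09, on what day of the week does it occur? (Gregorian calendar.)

Monday

January 1, 1835 is a Thursday.
Jan 1, 1835 → Feb 1, 1835: 31 days (January has 31).
Feb 1, 1835 → Mar 1, 1835: 28 days (February has 28).
Mar 1, 1835 → Apr 1, 1835: 31 days (March has 31).
Apr 1, 1835 → May 1, 1835: 30 days (April has 30).
May 1, 1835 → Jun 1, 1835: 31 days (May has 31).
Jun 1, 1835 → Jul 1, 1835: 30 days (June has 30).
Jul 1, 1835 → Aug 1, 1835: 31 days (July has 31).
Aug 1, 1835 → Sep 1, 1835: 31 days (August has 31).
Sep 1, 1835 → Oct 1, 1835: 30 days (September has 30).
Oct 1, 1835 → Nov 1, 1835: 31 days (October has 31).
Nov 1, 1835 → Nov 9, 1835: 8 days.
Total: 312 days.
312 mod 7 = 4, so Thursday + 4 = Monday.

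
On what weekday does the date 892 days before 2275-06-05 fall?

First find the weekday of Jun 5, 2275. Doomsday rule: the anchor day for the 2200s is Friday. For year 75: 75÷12 = 6 r 3, and 3÷4 = 0, so 6+3+0 = 9.
Friday + 9 ≡ Sunday — that's 2275's doomsday.
In June the doomsday date is Jun 6.
Jun 5 is 1 day before Jun 6; 1 mod 7 = 1, so Sunday − 1 = Saturday.
892 mod 7 = 3, so 892 days before a Saturday is Saturday − 3 = Wednesday.

Wednesday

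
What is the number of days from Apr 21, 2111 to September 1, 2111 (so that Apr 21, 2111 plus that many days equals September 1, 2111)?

Apr 21, 2111 → May 21, 2111: 30 days (April has 30).
May 21, 2111 → Jun 21, 2111: 31 days (May has 31).
Jun 21, 2111 → Jul 21, 2111: 30 days (June has 30).
Jul 21, 2111 → Aug 21, 2111: 31 days (July has 31).
Aug 21, 2111 → Sep 1, 2111: 11 days.
Total: 133 days.

133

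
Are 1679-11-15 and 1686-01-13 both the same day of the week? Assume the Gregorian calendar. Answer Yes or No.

From Nov 15, 1679 to Jan 13, 1686 is 2251 days.
2251 mod 7 = 4, so they are different weekdays.
(Nov 15, 1679 is a Wednesday; Jan 13, 1686 is a Sunday.)

No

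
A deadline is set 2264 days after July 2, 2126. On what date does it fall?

+365 (one year) → Jul 2, 2127 (1899 left).
+366 (one year; includes Feb 29, 2128) → Jul 2, 2128 (1533 left).
+365 (one year) → Jul 2, 2129 (1168 left).
+365 (one year) → Jul 2, 2130 (803 left).
+365 (one year) → Jul 2, 2131 (438 left).
+366 (one year; includes Feb 29, 2132) → Jul 2, 2132 (72 left).
Jul has 31 days: +30 → Aug 1, 2132 (42 left).
Aug has 31 days: +31 → Sep 1, 2132 (11 left).
+11 → Sep 12, 2132.

September 12, 2132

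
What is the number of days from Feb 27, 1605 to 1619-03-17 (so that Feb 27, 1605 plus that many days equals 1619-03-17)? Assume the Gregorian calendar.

5131

Feb 27, 1605 → Feb 27, 1606: 365 days.
Feb 27, 1606 → Feb 27, 1607: 365 days.
Feb 27, 1607 → Feb 27, 1608: 365 days.
Feb 27, 1608 → Feb 27, 1609: 366 days (Feb 29, 1608 is in that span).
Feb 27, 1609 → Feb 27, 1610: 365 days.
Feb 27, 1610 → Feb 27, 1611: 365 days.
Feb 27, 1611 → Feb 27, 1612: 365 days.
Feb 27, 1612 → Feb 27, 1613: 366 days (Feb 29, 1612 is in that span).
Feb 27, 1613 → Feb 27, 1614: 365 days.
Feb 27, 1614 → Feb 27, 1615: 365 days.
Feb 27, 1615 → Feb 27, 1616: 365 days.
Feb 27, 1616 → Feb 27, 1617: 366 days (Feb 29, 1616 is in that span).
Feb 27, 1617 → Feb 27, 1618: 365 days.
Feb 27, 1618 → Mar 27, 1618: 28 days (February has 28).
Mar 27, 1618 → Apr 27, 1618: 31 days (March has 31).
Apr 27, 1618 → May 27, 1618: 30 days (April has 30).
May 27, 1618 → Jun 27, 1618: 31 days (May has 31).
Jun 27, 1618 → Jul 27, 1618: 30 days (June has 30).
Jul 27, 1618 → Aug 27, 1618: 31 days (July has 31).
Aug 27, 1618 → Sep 27, 1618: 31 days (August has 31).
Sep 27, 1618 → Oct 27, 1618: 30 days (September has 30).
Oct 27, 1618 → Nov 27, 1618: 31 days (October has 31).
Nov 27, 1618 → Dec 27, 1618: 30 days (November has 30).
Dec 27, 1618 → Jan 27, 1619: 31 days (December has 31).
Jan 27, 1619 → Feb 27, 1619: 31 days (January has 31).
Feb 27, 1619 → Mar 17, 1619: 18 days.
Total: 5131 days.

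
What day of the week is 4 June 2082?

Doomsday rule: the anchor day for the 2000s is Tuesday. For year 82: 82÷12 = 6 r 10, and 10÷4 = 2, so 6+10+2 = 18.
Tuesday + 18 ≡ Saturday — that's 2082's doomsday.
In June the doomsday date is Jun 6.
Jun 4 is 2 days before Jun 6; 2 mod 7 = 2, so Saturday − 2 = Thursday.

Thursday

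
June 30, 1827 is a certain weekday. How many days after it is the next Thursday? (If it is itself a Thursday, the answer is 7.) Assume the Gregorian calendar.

5

Jun 30, 1827 is a Saturday.
From Saturday to the next Thursday is 5 days.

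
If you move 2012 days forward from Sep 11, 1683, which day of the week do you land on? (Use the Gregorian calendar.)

First find the weekday of Sep 11, 1683. Doomsday rule: the anchor day for the 1600s is Tuesday. For year 83: 83÷12 = 6 r 11, and 11÷4 = 2, so 6+11+2 = 19.
Tuesday + 19 ≡ Sunday — that's 1683's doomsday.
In September the doomsday date is Sep 5.
Sep 11 is 6 days after Sep 5; 6 mod 7 = 6, so Sunday + 6 = Saturday.
2012 mod 7 = 3, so 2012 days after a Saturday is Saturday + 3 = Tuesday.

Tuesday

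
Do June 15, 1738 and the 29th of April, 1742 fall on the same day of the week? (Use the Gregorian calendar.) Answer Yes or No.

Yes

From Jun 15, 1738 to Apr 29, 1742 is 1414 days.
1414 mod 7 = 0, so they are the same weekday.
(Jun 15, 1738 is a Sunday; Apr 29, 1742 is a Sunday.)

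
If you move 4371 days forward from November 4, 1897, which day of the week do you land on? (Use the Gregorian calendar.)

Nov 4, 1897 is a Thursday.
4371 mod 7 = 3, so 4371 days after a Thursday is Thursday + 3 = Sunday.

Sunday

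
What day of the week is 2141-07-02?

Doomsday rule: the anchor day for the 2100s is Sunday. For year 41: 41÷12 = 3 r 5, and 5÷4 = 1, so 3+5+1 = 9.
Sunday + 9 ≡ Tuesday — that's 2141's doomsday.
In July the doomsday date is Jul 11.
Jul 2 is 9 days before Jul 11; 9 mod 7 = 2, so Tuesday − 2 = Sunday.

Sunday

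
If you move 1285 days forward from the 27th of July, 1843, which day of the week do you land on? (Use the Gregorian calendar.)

Monday

First find the weekday of Jul 27, 1843. Doomsday rule: the anchor day for the 1800s is Friday. For year 43: 43÷12 = 3 r 7, and 7÷4 = 1, so 3+7+1 = 11.
Friday + 11 ≡ Tuesday — that's 1843's doomsday.
In July the doomsday date is Jul 11.
Jul 27 is 16 days after Jul 11; 16 mod 7 = 2, so Tuesday + 2 = Thursday.
1285 mod 7 = 4, so 1285 days after a Thursday is Thursday + 4 = Monday.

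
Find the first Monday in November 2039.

November 1, 2039 is a Tuesday.
The first Monday is therefore November 7 (6 days later).

November 7, 2039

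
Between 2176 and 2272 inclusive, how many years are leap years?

Multiples of 4 in [2176,2272]: 25.
Of those, multiples of 100: 1 (not leap unless ÷400).
Multiples of 400: 0.
Leap years = 25 − 1 + 0 = 24.

24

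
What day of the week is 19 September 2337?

Sunday

Doomsday rule: the anchor day for the 2300s is Wednesday. For year 37: 37÷12 = 3 r 1, and 1÷4 = 0, so 3+1+0 = 4.
Wednesday + 4 ≡ Sunday — that's 2337's doomsday.
In September the doomsday date is Sep 5.
Sep 19 is 14 days after Sep 5; 14 mod 7 = 0, so Sunday + 0 = Sunday.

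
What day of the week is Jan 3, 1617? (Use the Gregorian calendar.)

Doomsday rule: the anchor day for the 1600s is Tuesday. For year 17: 17÷12 = 1 r 5, and 5÷4 = 1, so 1+5+1 = 7.
Tuesday + 7 ≡ Tuesday — that's 1617's doomsday.
In January the doomsday date is Jan 3 (1617 is not a leap year).
Jan 3 is the doomsday itself: Tuesday.

Tuesday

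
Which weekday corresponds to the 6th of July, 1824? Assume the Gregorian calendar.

Tuesday

Doomsday rule: the anchor day for the 1800s is Friday. For year 24: 24÷12 = 2 r 0, and 0÷4 = 0, so 2+0+0 = 2.
Friday + 2 ≡ Sunday — that's 1824's doomsday.
In July the doomsday date is Jul 11.
Jul 6 is 5 days before Jul 11; 5 mod 7 = 5, so Sunday − 5 = Tuesday.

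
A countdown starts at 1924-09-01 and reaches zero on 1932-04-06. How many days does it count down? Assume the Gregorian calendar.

Sep 1, 1924 → Sep 1, 1925: 365 days.
Sep 1, 1925 → Sep 1, 1926: 365 days.
Sep 1, 1926 → Sep 1, 1927: 365 days.
Sep 1, 1927 → Sep 1, 1928: 366 days (Feb 29, 1928 is in that span).
Sep 1, 1928 → Sep 1, 1929: 365 days.
Sep 1, 1929 → Sep 1, 1930: 365 days.
Sep 1, 1930 → Sep 1, 1931: 365 days.
Sep 1, 1931 → Oct 1, 1931: 30 days (September has 30).
Oct 1, 1931 → Nov 1, 1931: 31 days (October has 31).
Nov 1, 1931 → Dec 1, 1931: 30 days (November has 30).
Dec 1, 1931 → Jan 1, 1932: 31 days (December has 31).
Jan 1, 1932 → Feb 1, 1932: 31 days (January has 31).
Feb 1, 1932 → Mar 1, 1932: 29 days (February has 29).
Mar 1, 1932 → Apr 1, 1932: 31 days (March has 31).
Apr 1, 1932 → Apr 6, 1932: 5 days.
Total: 2774 days.

2774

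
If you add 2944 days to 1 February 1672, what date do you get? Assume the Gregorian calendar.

+366 (one year; includes Feb 29, 1672) → Feb 1, 1673 (2578 left).
+365 (one year) → Feb 1, 1674 (2213 left).
+365 (one year) → Feb 1, 1675 (1848 left).
+365 (one year) → Feb 1, 1676 (1483 left).
+366 (one year; includes Feb 29, 1676) → Feb 1, 1677 (1117 left).
+365 (one year) → Feb 1, 1678 (752 left).
+365 (one year) → Feb 1, 1679 (387 left).
Feb has 28 days: +28 → Mar 1, 1679 (359 left).
Mar has 31 days: +31 → Apr 1, 1679 (328 left).
Apr has 30 days: +30 → May 1, 1679 (298 left).
May has 31 days: +31 → Jun 1, 1679 (267 left).
Jun has 30 days: +30 → Jul 1, 1679 (237 left).
Jul has 31 days: +31 → Aug 1, 1679 (206 left).
Aug has 31 days: +31 → Sep 1, 1679 (175 left).
Sep has 30 days: +30 → Oct 1, 1679 (145 left).
Oct has 31 days: +31 → Nov 1, 1679 (114 left).
Nov has 30 days: +30 → Dec 1, 1679 (84 left).
Dec has 31 days: +31 → Jan 1, 1680 (53 left).
Jan has 31 days: +31 → Feb 1, 1680 (22 left).
+22 → Feb 23, 1680.

February 23, 1680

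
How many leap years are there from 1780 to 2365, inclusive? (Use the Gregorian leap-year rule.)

142

Multiples of 4 in [1780,2365]: 147.
Of those, multiples of 100: 6 (not leap unless ÷400).
Multiples of 400: 1.
Leap years = 147 − 6 + 1 = 142.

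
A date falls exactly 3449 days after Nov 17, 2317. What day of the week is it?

First find the weekday of Nov 17, 2317. Doomsday rule: the anchor day for the 2300s is Wednesday. For year 17: 17÷12 = 1 r 5, and 5÷4 = 1, so 1+5+1 = 7.
Wednesday + 7 ≡ Wednesday — that's 2317's doomsday.
In November the doomsday date is Nov 7.
Nov 17 is 10 days after Nov 7; 10 mod 7 = 3, so Wednesday + 3 = Saturday.
3449 mod 7 = 5, so 3449 days after a Saturday is Saturday + 5 = Thursday.

Thursday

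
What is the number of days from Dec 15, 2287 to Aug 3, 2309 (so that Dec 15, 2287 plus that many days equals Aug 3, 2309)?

7901

Dec 15, 2287 → Dec 15, 2288: 366 days (Feb 29, 2288 is in that span).
Dec 15, 2288 → Dec 15, 2289: 365 days.
Dec 15, 2289 → Dec 15, 2290: 365 days.
Dec 15, 2290 → Dec 15, 2291: 365 days.
Dec 15, 2291 → Dec 15, 2292: 366 days (Feb 29, 2292 is in that span).
Dec 15, 2292 → Dec 15, 2293: 365 days.
Dec 15, 2293 → Dec 15, 2294: 365 days.
Dec 15, 2294 → Dec 15, 2295: 365 days.
Dec 15, 2295 → Dec 15, 2296: 366 days (Feb 29, 2296 is in that span).
Dec 15, 2296 → Dec 15, 2297: 365 days.
Dec 15, 2297 → Dec 15, 2298: 365 days.
Dec 15, 2298 → Dec 15, 2299: 365 days.
Dec 15, 2299 → Dec 15, 2300: 365 days.
Dec 15, 2300 → Dec 15, 2301: 365 days.
Dec 15, 2301 → Dec 15, 2302: 365 days.
Dec 15, 2302 → Dec 15, 2303: 365 days.
Dec 15, 2303 → Dec 15, 2304: 366 days (Feb 29, 2304 is in that span).
Dec 15, 2304 → Dec 15, 2305: 365 days.
Dec 15, 2305 → Dec 15, 2306: 365 days.
Dec 15, 2306 → Dec 15, 2307: 365 days.
Dec 15, 2307 → Dec 15, 2308: 366 days (Feb 29, 2308 is in that span).
Dec 15, 2308 → Jan 15, 2309: 31 days (December has 31).
Jan 15, 2309 → Feb 15, 2309: 31 days (January has 31).
Feb 15, 2309 → Mar 15, 2309: 28 days (February has 28).
Mar 15, 2309 → Apr 15, 2309: 31 days (March has 31).
Apr 15, 2309 → May 15, 2309: 30 days (April has 30).
May 15, 2309 → Jun 15, 2309: 31 days (May has 31).
Jun 15, 2309 → Jul 15, 2309: 30 days (June has 30).
Jul 15, 2309 → Aug 3, 2309: 19 days.
Total: 7901 days.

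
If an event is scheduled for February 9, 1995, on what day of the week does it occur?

Thursday

Doomsday rule: the anchor day for the 1900s is Wednesday. For year 95: 95÷12 = 7 r 11, and 11÷4 = 2, so 7+11+2 = 20.
Wednesday + 20 ≡ Tuesday — that's 1995's doomsday.
In February the doomsday date is Feb 28 (1995 is not a leap year).
Feb 9 is 19 days before Feb 28; 19 mod 7 = 5, so Tuesday − 5 = Thursday.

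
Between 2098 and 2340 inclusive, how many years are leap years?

58

Multiples of 4 in [2098,2340]: 61.
Of those, multiples of 100: 3 (not leap unless ÷400).
Multiples of 400: 0.
Leap years = 61 − 3 + 0 = 58.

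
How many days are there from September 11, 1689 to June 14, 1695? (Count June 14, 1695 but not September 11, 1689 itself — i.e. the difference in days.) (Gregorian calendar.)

2102

Sep 11, 1689 → Sep 11, 1690: 365 days.
Sep 11, 1690 → Sep 11, 1691: 365 days.
Sep 11, 1691 → Sep 11, 1692: 366 days (Feb 29, 1692 is in that span).
Sep 11, 1692 → Sep 11, 1693: 365 days.
Sep 11, 1693 → Sep 11, 1694: 365 days.
Sep 11, 1694 → Oct 11, 1694: 30 days (September has 30).
Oct 11, 1694 → Nov 11, 1694: 31 days (October has 31).
Nov 11, 1694 → Dec 11, 1694: 30 days (November has 30).
Dec 11, 1694 → Jan 11, 1695: 31 days (December has 31).
Jan 11, 1695 → Feb 11, 1695: 31 days (January has 31).
Feb 11, 1695 → Mar 11, 1695: 28 days (February has 28).
Mar 11, 1695 → Apr 11, 1695: 31 days (March has 31).
Apr 11, 1695 → May 11, 1695: 30 days (April has 30).
May 11, 1695 → Jun 11, 1695: 31 days (May has 31).
Jun 11, 1695 → Jun 14, 1695: 3 days.
Total: 2102 days.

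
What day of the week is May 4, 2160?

January 1, 2160 is a Tuesday.
Jan 1, 2160 → Feb 1, 2160: 31 days (January has 31).
Feb 1, 2160 → Mar 1, 2160: 29 days (February has 29).
Mar 1, 2160 → Apr 1, 2160: 31 days (March has 31).
Apr 1, 2160 → May 1, 2160: 30 days (April has 30).
May 1, 2160 → May 4, 2160: 3 days.
Total: 124 days.
124 mod 7 = 5, so Tuesday + 5 = Sunday.

Sunday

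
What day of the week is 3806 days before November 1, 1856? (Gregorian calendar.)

Monday

First find the weekday of Nov 1, 1856. Doomsday rule: the anchor day for the 1800s is Friday. For year 56: 56÷12 = 4 r 8, and 8÷4 = 2, so 4+8+2 = 14.
Friday + 14 ≡ Friday — that's 1856's doomsday.
In November the doomsday date is Nov 7.
Nov 1 is 6 days before Nov 7; 6 mod 7 = 6, so Friday − 6 = Saturday.
3806 mod 7 = 5, so 3806 days before a Saturday is Saturday − 5 = Monday.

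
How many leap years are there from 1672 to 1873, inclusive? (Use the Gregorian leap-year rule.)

Multiples of 4 in [1672,1873]: 51.
Of those, multiples of 100: 2 (not leap unless ÷400).
Multiples of 400: 0.
Leap years = 51 − 2 + 0 = 49.

49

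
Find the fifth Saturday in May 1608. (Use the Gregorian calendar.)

May 1, 1608 is a Thursday.
The first Saturday is therefore May 3 (2 days later).
The fifth Saturday is 3 + 4×7 = May 31.

May 31, 1608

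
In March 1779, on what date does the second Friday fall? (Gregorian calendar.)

March 1, 1779 is a Monday.
The first Friday is therefore March 5 (4 days later).
The second Friday is 5 + 1×7 = March 12.

March 12, 1779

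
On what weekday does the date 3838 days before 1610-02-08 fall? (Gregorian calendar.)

Saturday

First find the weekday of Feb 8, 1610. Doomsday rule: the anchor day for the 1600s is Tuesday. For year 10: 10÷12 = 0 r 10, and 10÷4 = 2, so 0+10+2 = 12.
Tuesday + 12 ≡ Sunday — that's 1610's doomsday.
In February the doomsday date is Feb 28 (1610 is not a leap year).
Feb 8 is 20 days before Feb 28; 20 mod 7 = 6, so Sunday − 6 = Monday.
3838 mod 7 = 2, so 3838 days before a Monday is Monday − 2 = Saturday.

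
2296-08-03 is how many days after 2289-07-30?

Jul 30, 2289 → Jul 30, 2290: 365 days.
Jul 30, 2290 → Jul 30, 2291: 365 days.
Jul 30, 2291 → Jul 30, 2292: 366 days (Feb 29, 2292 is in that span).
Jul 30, 2292 → Jul 30, 2293: 365 days.
Jul 30, 2293 → Jul 30, 2294: 365 days.
Jul 30, 2294 → Jul 30, 2295: 365 days.
Jul 30, 2295 → Aug 30, 2295: 31 days (July has 31).
Aug 30, 2295 → Sep 30, 2295: 31 days (August has 31).
Sep 30, 2295 → Oct 30, 2295: 30 days (September has 30).
Oct 30, 2295 → Nov 30, 2295: 31 days (October has 31).
Nov 30, 2295 → Dec 30, 2295: 30 days (November has 30).
Dec 30, 2295 → Jan 30, 2296: 31 days (December has 31).
Jan 30, 2296 → Feb 29, 2296: 30 days (January has 31).
Feb 29, 2296 → Mar 29, 2296: 29 days (February has 29).
Mar 29, 2296 → Apr 29, 2296: 31 days (March has 31).
Apr 29, 2296 → May 29, 2296: 30 days (April has 30).
May 29, 2296 → Jun 29, 2296: 31 days (May has 31).
Jun 29, 2296 → Jul 29, 2296: 30 days (June has 30).
Jul 29, 2296 → Aug 3, 2296: 5 days.
Total: 2561 days.

2561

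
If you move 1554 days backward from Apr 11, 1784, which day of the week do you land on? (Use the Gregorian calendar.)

First find the weekday of Apr 11, 1784. Doomsday rule: the anchor day for the 1700s is Sunday. For year 84: 84÷12 = 7 r 0, and 0÷4 = 0, so 7+0+0 = 7.
Sunday + 7 ≡ Sunday — that's 1784's doomsday.
In April the doomsday date is Apr 4.
Apr 11 is 7 days after Apr 4; 7 mod 7 = 0, so Sunday + 0 = Sunday.
1554 mod 7 = 0, so 1554 days before a Sunday is Sunday − 0 = Sunday.

Sunday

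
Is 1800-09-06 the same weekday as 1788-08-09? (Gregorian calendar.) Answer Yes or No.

Yes

From Aug 9, 1788 to Sep 6, 1800 is 4410 days.
4410 mod 7 = 0, so they are the same weekday.
(Aug 9, 1788 is a Saturday; Sep 6, 1800 is a Saturday.)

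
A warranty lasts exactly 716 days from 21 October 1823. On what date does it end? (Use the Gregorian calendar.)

October 6, 1825

+366 (one year; includes Feb 29, 1824) → Oct 21, 1824 (350 left).
Oct has 31 days: +11 → Nov 1, 1824 (339 left).
Nov has 30 days: +30 → Dec 1, 1824 (309 left).
Dec has 31 days: +31 → Jan 1, 1825 (278 left).
Jan has 31 days: +31 → Feb 1, 1825 (247 left).
Feb has 28 days: +28 → Mar 1, 1825 (219 left).
Mar has 31 days: +31 → Apr 1, 1825 (188 left).
Apr has 30 days: +30 → May 1, 1825 (158 left).
May has 31 days: +31 → Jun 1, 1825 (127 left).
Jun has 30 days: +30 → Jul 1, 1825 (97 left).
Jul has 31 days: +31 → Aug 1, 1825 (66 left).
Aug has 31 days: +31 → Sep 1, 1825 (35 left).
Sep has 30 days: +30 → Oct 1, 1825 (5 left).
+5 → Oct 6, 1825.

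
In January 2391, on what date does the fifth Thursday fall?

January 31, 2391

January 1, 2391 is a Tuesday.
The first Thursday is therefore January 3 (2 days later).
The fifth Thursday is 3 + 4×7 = January 31.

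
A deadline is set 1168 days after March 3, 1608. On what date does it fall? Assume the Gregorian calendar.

+365 (one year) → Mar 3, 1609 (803 left).
+365 (one year) → Mar 3, 1610 (438 left).
+365 (one year) → Mar 3, 1611 (73 left).
Mar has 31 days: +29 → Apr 1, 1611 (44 left).
Apr has 30 days: +30 → May 1, 1611 (14 left).
+14 → May 15, 1611.

May 15, 1611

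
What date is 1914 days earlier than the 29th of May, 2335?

−365 (one year) → May 29, 2334 (1549 left).
−365 (one year) → May 29, 2333 (1184 left).
−365 (one year) → May 29, 2332 (819 left).
−366 (one year; includes Feb 29, 2332) → May 29, 2331 (453 left).
−365 (one year) → May 29, 2330 (88 left).
−29 → Apr 30, 2330 (end of Apr, 30 days; 59 left).
−30 → Mar 31, 2330 (end of Mar, 31 days; 29 left).
−29 → Mar 2, 2330.

March 2, 2330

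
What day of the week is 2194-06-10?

Tuesday

Doomsday rule: the anchor day for the 2100s is Sunday. For year 94: 94÷12 = 7 r 10, and 10÷4 = 2, so 7+10+2 = 19.
Sunday + 19 ≡ Friday — that's 2194's doomsday.
In June the doomsday date is Jun 6.
Jun 10 is 4 days after Jun 6; 4 mod 7 = 4, so Friday + 4 = Tuesday.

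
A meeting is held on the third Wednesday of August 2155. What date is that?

August 20, 2155

August 1, 2155 is a Friday.
The first Wednesday is therefore August 6 (5 days later).
The third Wednesday is 6 + 2×7 = August 20.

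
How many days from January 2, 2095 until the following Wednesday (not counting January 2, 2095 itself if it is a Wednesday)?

Jan 2, 2095 is a Sunday.
From Sunday to the next Wednesday is 3 days.

3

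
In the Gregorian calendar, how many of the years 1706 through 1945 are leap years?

58

Multiples of 4 in [1706,1945]: 60.
Of those, multiples of 100: 2 (not leap unless ÷400).
Multiples of 400: 0.
Leap years = 60 − 2 + 0 = 58.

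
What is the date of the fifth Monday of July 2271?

July 1, 2271 is a Saturday.
The first Monday is therefore July 3 (2 days later).
The fifth Monday is 3 + 4×7 = July 31.

July 31, 2271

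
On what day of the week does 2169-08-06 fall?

Doomsday rule: the anchor day for the 2100s is Sunday. For year 69: 69÷12 = 5 r 9, and 9÷4 = 2, so 5+9+2 = 16.
Sunday + 16 ≡ Tuesday — that's 2169's doomsday.
In August the doomsday date is Aug 8.
Aug 6 is 2 days before Aug 8; 2 mod 7 = 2, so Tuesday − 2 = Sunday.

Sunday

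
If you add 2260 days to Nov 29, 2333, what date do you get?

+365 (one year) → Nov 29, 2334 (1895 left).
+365 (one year) → Nov 29, 2335 (1530 left).
+366 (one year; includes Feb 29, 2336) → Nov 29, 2336 (1164 left).
+365 (one year) → Nov 29, 2337 (799 left).
+365 (one year) → Nov 29, 2338 (434 left).
+365 (one year) → Nov 29, 2339 (69 left).
Nov has 30 days: +2 → Dec 1, 2339 (67 left).
Dec has 31 days: +31 → Jan 1, 2340 (36 left).
Jan has 31 days: +31 → Feb 1, 2340 (5 left).
+5 → Feb 6, 2340.

February 6, 2340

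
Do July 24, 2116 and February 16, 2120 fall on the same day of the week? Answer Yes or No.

Yes

From Jul 24, 2116 to Feb 16, 2120 is 1302 days.
1302 mod 7 = 0, so they are the same weekday.
(Jul 24, 2116 is a Friday; Feb 16, 2120 is a Friday.)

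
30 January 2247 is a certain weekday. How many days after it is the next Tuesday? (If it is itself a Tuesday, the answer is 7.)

3

Jan 30, 2247 is a Saturday.
From Saturday to the next Tuesday is 3 days.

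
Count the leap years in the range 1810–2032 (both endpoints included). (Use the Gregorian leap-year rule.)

55

Multiples of 4 in [1810,2032]: 56.
Of those, multiples of 100: 2 (not leap unless ÷400).
Multiples of 400: 1.
Leap years = 56 − 2 + 1 = 55.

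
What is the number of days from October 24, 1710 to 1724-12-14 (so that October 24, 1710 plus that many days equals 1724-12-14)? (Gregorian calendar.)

Oct 24, 1710 → Oct 24, 1711: 365 days.
Oct 24, 1711 → Oct 24, 1712: 366 days (Feb 29, 1712 is in that span).
Oct 24, 1712 → Oct 24, 1713: 365 days.
Oct 24, 1713 → Oct 24, 1714: 365 days.
Oct 24, 1714 → Oct 24, 1715: 365 days.
Oct 24, 1715 → Oct 24, 1716: 366 days (Feb 29, 1716 is in that span).
Oct 24, 1716 → Oct 24, 1717: 365 days.
Oct 24, 1717 → Oct 24, 1718: 365 days.
Oct 24, 1718 → Oct 24, 1719: 365 days.
Oct 24, 1719 → Oct 24, 1720: 366 days (Feb 29, 1720 is in that span).
Oct 24, 1720 → Oct 24, 1721: 365 days.
Oct 24, 1721 → Oct 24, 1722: 365 days.
Oct 24, 1722 → Oct 24, 1723: 365 days.
Oct 24, 1723 → Oct 24, 1724: 366 days (Feb 29, 1724 is in that span).
Oct 24, 1724 → Nov 24, 1724: 31 days (October has 31).
Nov 24, 1724 → Dec 14, 1724: 20 days.
Total: 5165 days.

5165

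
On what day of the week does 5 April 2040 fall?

Doomsday rule: the anchor day for the 2000s is Tuesday. For year 40: 40÷12 = 3 r 4, and 4÷4 = 1, so 3+4+1 = 8.
Tuesday + 8 ≡ Wednesday — that's 2040's doomsday.
In April the doomsday date is Apr 4.
Apr 5 is 1 day after Apr 4; 1 mod 7 = 1, so Wednesday + 1 = Thursday.

Thursday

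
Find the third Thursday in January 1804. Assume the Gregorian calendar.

January 1, 1804 is a Sunday.
The first Thursday is therefore January 5 (4 days later).
The third Thursday is 5 + 2×7 = January 19.

January 19, 1804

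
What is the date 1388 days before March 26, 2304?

−366 (one year; includes Feb 29, 2304) → Mar 26, 2303 (1022 left).
−365 (one year) → Mar 26, 2302 (657 left).
−365 (one year) → Mar 26, 2301 (292 left).
−26 → Feb 28, 2301 (end of Feb, 28 days; 266 left).
−28 → Jan 31, 2301 (end of Jan, 31 days; 238 left).
−31 → Dec 31, 2300 (end of Dec, 31 days; 207 left).
−31 → Nov 30, 2300 (end of Nov, 30 days; 176 left).
−30 → Oct 31, 2300 (end of Oct, 31 days; 146 left).
−31 → Sep 30, 2300 (end of Sep, 30 days; 115 left).
−30 → Aug 31, 2300 (end of Aug, 31 days; 85 left).
−31 → Jul 31, 2300 (end of Jul, 31 days; 54 left).
−31 → Jun 30, 2300 (end of Jun, 30 days; 23 left).
−23 → Jun 7, 2300.

June 7, 2300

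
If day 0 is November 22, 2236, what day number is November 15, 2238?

723

Nov 22, 2236 → Nov 22, 2237: 365 days.
Nov 22, 2237 → Dec 22, 2237: 30 days (November has 30).
Dec 22, 2237 → Jan 22, 2238: 31 days (December has 31).
Jan 22, 2238 → Feb 22, 2238: 31 days (January has 31).
Feb 22, 2238 → Mar 22, 2238: 28 days (February has 28).
Mar 22, 2238 → Apr 22, 2238: 31 days (March has 31).
Apr 22, 2238 → May 22, 2238: 30 days (April has 30).
May 22, 2238 → Jun 22, 2238: 31 days (May has 31).
Jun 22, 2238 → Jul 22, 2238: 30 days (June has 30).
Jul 22, 2238 → Aug 22, 2238: 31 days (July has 31).
Aug 22, 2238 → Sep 22, 2238: 31 days (August has 31).
Sep 22, 2238 → Oct 22, 2238: 30 days (September has 30).
Oct 22, 2238 → Nov 15, 2238: 24 days.
Total: 723 days.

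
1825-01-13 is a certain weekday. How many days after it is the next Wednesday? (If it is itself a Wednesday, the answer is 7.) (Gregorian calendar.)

Jan 13, 1825 is a Thursday.
From Thursday to the next Wednesday is 6 days.

6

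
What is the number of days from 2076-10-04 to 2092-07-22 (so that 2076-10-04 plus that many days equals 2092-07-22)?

Oct 4, 2076 → Oct 4, 2077: 365 days.
Oct 4, 2077 → Oct 4, 2078: 365 days.
Oct 4, 2078 → Oct 4, 2079: 365 days.
Oct 4, 2079 → Oct 4, 2080: 366 days (Feb 29, 2080 is in that span).
Oct 4, 2080 → Oct 4, 2081: 365 days.
Oct 4, 2081 → Oct 4, 2082: 365 days.
Oct 4, 2082 → Oct 4, 2083: 365 days.
Oct 4, 2083 → Oct 4, 2084: 366 days (Feb 29, 2084 is in that span).
Oct 4, 2084 → Oct 4, 2085: 365 days.
Oct 4, 2085 → Oct 4, 2086: 365 days.
Oct 4, 2086 → Oct 4, 2087: 365 days.
Oct 4, 2087 → Oct 4, 2088: 366 days (Feb 29, 2088 is in that span).
Oct 4, 2088 → Oct 4, 2089: 365 days.
Oct 4, 2089 → Oct 4, 2090: 365 days.
Oct 4, 2090 → Oct 4, 2091: 365 days.
Oct 4, 2091 → Nov 4, 2091: 31 days (October has 31).
Nov 4, 2091 → Dec 4, 2091: 30 days (November has 30).
Dec 4, 2091 → Jan 4, 2092: 31 days (December has 31).
Jan 4, 2092 → Feb 4, 2092: 31 days (January has 31).
Feb 4, 2092 → Mar 4, 2092: 29 days (February has 29).
Mar 4, 2092 → Apr 4, 2092: 31 days (March has 31).
Apr 4, 2092 → May 4, 2092: 30 days (April has 30).
May 4, 2092 → Jun 4, 2092: 31 days (May has 31).
Jun 4, 2092 → Jul 4, 2092: 30 days (June has 30).
Jul 4, 2092 → Jul 22, 2092: 18 days.
Total: 5770 days.

5770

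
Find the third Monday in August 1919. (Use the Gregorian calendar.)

August 1, 1919 is a Friday.
The first Monday is therefore August 4 (3 days later).
The third Monday is 4 + 2×7 = August 18.

August 18, 1919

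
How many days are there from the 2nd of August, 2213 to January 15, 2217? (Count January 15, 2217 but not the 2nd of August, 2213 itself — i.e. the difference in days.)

1262

Aug 2, 2213 → Aug 2, 2214: 365 days.
Aug 2, 2214 → Aug 2, 2215: 365 days.
Aug 2, 2215 → Aug 2, 2216: 366 days (Feb 29, 2216 is in that span).
Aug 2, 2216 → Sep 2, 2216: 31 days (August has 31).
Sep 2, 2216 → Oct 2, 2216: 30 days (September has 30).
Oct 2, 2216 → Nov 2, 2216: 31 days (October has 31).
Nov 2, 2216 → Dec 2, 2216: 30 days (November has 30).
Dec 2, 2216 → Jan 2, 2217: 31 days (December has 31).
Jan 2, 2217 → Jan 15, 2217: 13 days.
Total: 1262 days.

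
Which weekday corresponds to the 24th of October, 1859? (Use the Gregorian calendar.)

Monday

Doomsday rule: the anchor day for the 1800s is Friday. For year 59: 59÷12 = 4 r 11, and 11÷4 = 2, so 4+11+2 = 17.
Friday + 17 ≡ Monday — that's 1859's doomsday.
In October the doomsday date is Oct 10.
Oct 24 is 14 days after Oct 10; 14 mod 7 = 0, so Monday + 0 = Monday.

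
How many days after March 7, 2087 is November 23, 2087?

Mar 7, 2087 → Apr 7, 2087: 31 days (March has 31).
Apr 7, 2087 → May 7, 2087: 30 days (April has 30).
May 7, 2087 → Jun 7, 2087: 31 days (May has 31).
Jun 7, 2087 → Jul 7, 2087: 30 days (June has 30).
Jul 7, 2087 → Aug 7, 2087: 31 days (July has 31).
Aug 7, 2087 → Sep 7, 2087: 31 days (August has 31).
Sep 7, 2087 → Oct 7, 2087: 30 days (September has 30).
Oct 7, 2087 → Nov 7, 2087: 31 days (October has 31).
Nov 7, 2087 → Nov 23, 2087: 16 days.
Total: 261 days.

261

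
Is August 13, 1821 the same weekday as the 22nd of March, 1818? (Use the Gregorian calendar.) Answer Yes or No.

From Mar 22, 1818 to Aug 13, 1821 is 1240 days.
1240 mod 7 = 1, so they are different weekdays.
(Mar 22, 1818 is a Sunday; Aug 13, 1821 is a Monday.)

No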